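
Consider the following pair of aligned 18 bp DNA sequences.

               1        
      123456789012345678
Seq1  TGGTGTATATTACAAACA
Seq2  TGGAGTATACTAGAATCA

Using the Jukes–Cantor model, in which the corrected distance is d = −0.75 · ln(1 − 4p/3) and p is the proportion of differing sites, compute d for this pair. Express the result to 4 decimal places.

0.2635

Mismatches occur at site 4 (T→A), site 10 (T→C), site 13 (C→G), site 16 (A→T).
p = 4/18 = 0.222222.
d = −0.75 · ln(1 − (4/3)·0.222222) = −0.75 · ln(0.703704) = −0.75 · (-0.351397) = 0.2635.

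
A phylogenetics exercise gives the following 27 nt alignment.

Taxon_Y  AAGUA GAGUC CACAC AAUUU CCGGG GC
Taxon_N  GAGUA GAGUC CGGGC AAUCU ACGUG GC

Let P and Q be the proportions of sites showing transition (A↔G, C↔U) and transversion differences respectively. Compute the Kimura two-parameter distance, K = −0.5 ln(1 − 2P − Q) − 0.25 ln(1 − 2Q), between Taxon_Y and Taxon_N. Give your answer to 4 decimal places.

0.3245

Mismatches occur at site 1 (A↔G, transition), site 12 (A↔G, transition), site 13 (C↔G, transversion), site 14 (A↔G, transition), site 19 (U↔C, transition), site 21 (C↔A, transversion), site 24 (G↔U, transversion).
Of the 7 differences, 4 transitions and 3 transversions over 27 sites: P = 4/27 = 0.148148, Q = 3/27 = 0.111111.
d = −0.5·ln(0.592593) − 0.25·ln(0.777778) = −0.5·(-0.523247) − 0.25·(-0.251314) = 0.3245.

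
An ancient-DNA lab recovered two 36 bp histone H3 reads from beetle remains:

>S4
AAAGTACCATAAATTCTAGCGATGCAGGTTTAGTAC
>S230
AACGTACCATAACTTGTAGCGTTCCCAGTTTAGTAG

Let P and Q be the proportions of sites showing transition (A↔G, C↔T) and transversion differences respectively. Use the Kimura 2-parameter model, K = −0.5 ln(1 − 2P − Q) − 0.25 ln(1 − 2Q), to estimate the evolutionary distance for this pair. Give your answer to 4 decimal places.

Mismatches occur at site 3 (A/C, transversion), site 13 (A/C, transversion), site 16 (C/G, transversion), site 22 (A/T, transversion), site 24 (G/C, transversion), site 26 (A/C, transversion), site 27 (G/A, transition), site 36 (C/G, transversion).
Of the 8 differences, 1 transition and 7 transversions over 36 sites: P = 1/36 = 0.027778, Q = 7/36 = 0.194444.
d = −0.5·ln(0.750000) − 0.25·ln(0.611112) = −0.5·(-0.287682) − 0.25·(-0.492475) = 0.2670.

0.2670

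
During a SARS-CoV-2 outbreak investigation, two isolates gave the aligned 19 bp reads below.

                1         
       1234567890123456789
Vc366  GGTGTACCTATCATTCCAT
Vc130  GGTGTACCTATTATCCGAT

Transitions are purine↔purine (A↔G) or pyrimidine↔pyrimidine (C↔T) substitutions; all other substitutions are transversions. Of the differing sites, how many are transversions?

1

Differing sites — 12:C/T (Ti); 15:T/C (Ti); 17:C/G (Tv).
Of the 3 differences, 2 transitions and 1 transversion, so the answer is 1.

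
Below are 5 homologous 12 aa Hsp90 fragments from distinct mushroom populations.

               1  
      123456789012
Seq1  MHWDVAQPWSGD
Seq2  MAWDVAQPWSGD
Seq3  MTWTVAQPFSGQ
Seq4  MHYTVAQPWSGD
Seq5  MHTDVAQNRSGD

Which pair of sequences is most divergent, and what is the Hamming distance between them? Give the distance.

6

Pairwise Hamming distances:
  Seq1 vs Seq2: 1
  Seq1 vs Seq3: 4
  Seq1 vs Seq4: 2
  Seq1 vs Seq5: 3
  Seq2 vs Seq3: 4
  Seq2 vs Seq4: 3
  Seq2 vs Seq5: 4
  Seq3 vs Seq4: 4
  Seq3 vs Seq5: 6
  Seq4 vs Seq5: 4
The largest is 6, between Seq3 and Seq5.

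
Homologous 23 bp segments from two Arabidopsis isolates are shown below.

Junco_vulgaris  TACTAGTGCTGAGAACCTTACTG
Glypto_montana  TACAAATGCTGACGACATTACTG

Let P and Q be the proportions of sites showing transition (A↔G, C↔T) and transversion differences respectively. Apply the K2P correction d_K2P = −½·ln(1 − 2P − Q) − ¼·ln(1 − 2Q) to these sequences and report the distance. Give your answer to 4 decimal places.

0.2570

The sequences differ at positions 4 (T/A, transversion), 6 (G/A, transition), 13 (G/C, transversion), 14 (A/G, transition), 17 (C/A, transversion).
Of the 5 differences, 2 transitions and 3 transversions over 23 sites: P = 2/23 = 0.086957, Q = 3/23 = 0.130435.
d = −0.5·ln(0.695651) − 0.25·ln(0.739130) = −0.5·(-0.362907) − 0.25·(-0.302281) = 0.2570.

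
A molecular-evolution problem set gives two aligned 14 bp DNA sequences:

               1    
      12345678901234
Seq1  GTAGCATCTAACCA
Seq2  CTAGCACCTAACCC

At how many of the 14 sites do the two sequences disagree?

The sequences differ at positions 1 (G/C), 7 (T/C), 14 (A/C).
That gives 3 mismatches out of 14 aligned sites, so the Hamming distance is 3.

3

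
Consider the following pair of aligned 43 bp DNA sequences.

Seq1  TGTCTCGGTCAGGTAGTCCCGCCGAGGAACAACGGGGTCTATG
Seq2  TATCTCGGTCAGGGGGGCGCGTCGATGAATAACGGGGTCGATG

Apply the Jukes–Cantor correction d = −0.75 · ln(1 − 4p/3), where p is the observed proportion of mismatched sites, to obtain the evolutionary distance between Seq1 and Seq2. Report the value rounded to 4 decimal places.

Differing sites — 2:G/A; 14:T/G; 15:A/G; 17:T/G; 19:C/G; 22:C/T; 26:G/T; 30:C/T; 40:T/G.
p = 9/43 = 0.209302.
d = −0.75 · ln(1 − (4/3)·0.209302) = −0.75 · ln(0.720931) = −0.75 · (-0.327212) = 0.2454.

0.2454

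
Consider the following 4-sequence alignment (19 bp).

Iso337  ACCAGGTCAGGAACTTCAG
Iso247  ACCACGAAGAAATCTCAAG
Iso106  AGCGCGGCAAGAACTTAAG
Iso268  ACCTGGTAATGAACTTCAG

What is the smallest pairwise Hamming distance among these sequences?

3

Pairwise Hamming distances:
  Iso337 vs Iso247: 9
  Iso337 vs Iso106: 6
  Iso337 vs Iso268: 3
  Iso247 vs Iso106: 8
  Iso247 vs Iso268: 9
  Iso106 vs Iso268: 7
The smallest is 3, between Iso337 and Iso268.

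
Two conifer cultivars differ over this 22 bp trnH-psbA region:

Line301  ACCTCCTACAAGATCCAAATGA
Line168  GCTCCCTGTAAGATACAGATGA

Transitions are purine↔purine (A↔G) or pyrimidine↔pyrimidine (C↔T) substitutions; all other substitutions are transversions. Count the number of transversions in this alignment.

The sequences differ at positions 1 (A/G, transition), 3 (C/T, transition), 4 (T/C, transition), 8 (A/G, transition), 9 (C/T, transition), 15 (C/A, transversion), 18 (A/G, transition).
Of the 7 differences, 6 transitions and 1 transversion, so the answer is 1.

1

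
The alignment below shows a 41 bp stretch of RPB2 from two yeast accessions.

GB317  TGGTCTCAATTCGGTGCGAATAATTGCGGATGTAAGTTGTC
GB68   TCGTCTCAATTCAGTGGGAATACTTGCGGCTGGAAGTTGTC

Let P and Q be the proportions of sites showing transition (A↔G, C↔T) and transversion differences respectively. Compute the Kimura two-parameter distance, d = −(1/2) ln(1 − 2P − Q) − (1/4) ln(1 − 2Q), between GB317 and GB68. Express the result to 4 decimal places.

0.1635

Mismatches occur at site 2 (G↔C, transversion), site 13 (G↔A, transition), site 17 (C↔G, transversion), site 23 (A↔C, transversion), site 30 (A↔C, transversion), site 33 (T↔G, transversion).
Of the 6 differences, 1 transition and 5 transversions over 41 sites: P = 1/41 = 0.024390, Q = 5/41 = 0.121951.
d = −0.5·ln(0.829269) − 0.25·ln(0.756098) = −0.5·(-0.187211) − 0.25·(-0.279584) = 0.1635.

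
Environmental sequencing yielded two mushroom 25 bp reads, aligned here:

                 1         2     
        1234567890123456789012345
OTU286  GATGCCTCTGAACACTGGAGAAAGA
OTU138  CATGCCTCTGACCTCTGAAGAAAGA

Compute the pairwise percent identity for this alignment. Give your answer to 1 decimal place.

Mismatches occur at site 1 (G↔C), site 12 (A↔C), site 14 (A↔T), site 18 (G↔A).
21 of the 25 sites match, so the percent identity is 21/25 × 100 = 84.0%.

84.0%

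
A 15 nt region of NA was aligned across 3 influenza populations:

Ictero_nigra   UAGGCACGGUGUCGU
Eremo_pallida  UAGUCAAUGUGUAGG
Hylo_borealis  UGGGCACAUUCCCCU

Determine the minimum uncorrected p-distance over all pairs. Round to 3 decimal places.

Pairwise Hamming distances:
  Ictero_nigra vs Eremo_pallida: 5
  Ictero_nigra vs Hylo_borealis: 6
  Eremo_pallida vs Hylo_borealis: 10
The smallest is 5 mismatches, between Ictero_nigra and Eremo_pallida; p = 5/15 = 0.333.

0.333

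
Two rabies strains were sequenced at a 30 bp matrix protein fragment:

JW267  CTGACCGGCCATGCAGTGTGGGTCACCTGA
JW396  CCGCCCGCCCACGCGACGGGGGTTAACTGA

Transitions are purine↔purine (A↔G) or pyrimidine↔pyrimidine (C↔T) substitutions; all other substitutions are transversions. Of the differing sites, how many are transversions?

Differing sites — 2:T/C (Ti); 4:A/C (Tv); 8:G/C (Tv); 12:T/C (Ti); 15:A/G (Ti); 16:G/A (Ti); 17:T/C (Ti); 19:T/G (Tv); 24:C/T (Ti); 26:C/A (Tv).
Of the 10 differences, 6 transitions and 4 transversions, so the answer is 4.

4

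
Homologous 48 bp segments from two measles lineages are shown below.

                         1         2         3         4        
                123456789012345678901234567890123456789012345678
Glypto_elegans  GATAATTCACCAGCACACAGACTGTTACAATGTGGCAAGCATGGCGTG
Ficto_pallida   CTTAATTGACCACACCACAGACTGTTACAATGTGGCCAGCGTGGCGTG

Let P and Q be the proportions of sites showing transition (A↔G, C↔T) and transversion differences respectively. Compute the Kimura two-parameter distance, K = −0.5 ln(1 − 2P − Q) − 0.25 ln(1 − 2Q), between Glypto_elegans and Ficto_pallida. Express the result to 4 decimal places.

Differing sites — 1:G/C (Tv); 2:A/T (Tv); 8:C/G (Tv); 13:G/C (Tv); 14:C/A (Tv); 15:A/C (Tv); 37:A/C (Tv); 41:A/G (Ti).
Of the 8 differences, 1 transition and 7 transversions over 48 sites: P = 1/48 = 0.020833, Q = 7/48 = 0.145833.
d = −0.5·ln(0.812501) − 0.25·ln(0.708334) = −0.5·(-0.207638) − 0.25·(-0.344840) = 0.1900.

0.1900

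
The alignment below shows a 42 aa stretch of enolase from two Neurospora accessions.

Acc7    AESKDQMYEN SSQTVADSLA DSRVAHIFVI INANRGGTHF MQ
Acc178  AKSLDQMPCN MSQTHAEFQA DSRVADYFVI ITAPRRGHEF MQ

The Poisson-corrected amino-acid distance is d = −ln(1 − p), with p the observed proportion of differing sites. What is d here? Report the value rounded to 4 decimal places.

The sequences differ at positions 2 (E/K), 4 (K/L), 8 (Y/P), 9 (E/C), 11 (S/M), 15 (V/H), 17 (D/E), 18 (S/F), 19 (L/Q), 26 (H/D), 27 (I/Y), 32 (N/T), 34 (N/P), 36 (G/R), 38 (T/H), 39 (H/E).
p = 16/42 = 0.380952.
d = −ln(1 − 0.380952) = −ln(0.619048) = 0.4796.

0.4796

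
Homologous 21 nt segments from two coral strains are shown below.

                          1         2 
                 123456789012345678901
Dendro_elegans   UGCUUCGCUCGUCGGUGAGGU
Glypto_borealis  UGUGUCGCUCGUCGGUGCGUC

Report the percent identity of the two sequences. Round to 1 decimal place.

Mismatches occur at site 3 (C↔U), site 4 (U↔G), site 18 (A↔C), site 20 (G↔U), site 21 (U↔C).
16 of the 21 sites match, so the percent identity is 16/21 × 100 = 76.2%.

76.2%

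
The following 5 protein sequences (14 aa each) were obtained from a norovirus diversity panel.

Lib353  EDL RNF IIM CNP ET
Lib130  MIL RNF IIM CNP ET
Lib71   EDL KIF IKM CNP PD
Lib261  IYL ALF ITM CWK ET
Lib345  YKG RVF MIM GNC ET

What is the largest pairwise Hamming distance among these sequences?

11

Pairwise Hamming distances:
  Lib353 vs Lib130: 2
  Lib353 vs Lib71: 5
  Lib353 vs Lib261: 7
  Lib353 vs Lib345: 7
  Lib130 vs Lib71: 7
  Lib130 vs Lib261: 7
  Lib130 vs Lib345: 7
  Lib71 vs Lib261: 9
  Lib71 vs Lib345: 11
  Lib261 vs Lib345: 10
The largest is 11, between Lib71 and Lib345.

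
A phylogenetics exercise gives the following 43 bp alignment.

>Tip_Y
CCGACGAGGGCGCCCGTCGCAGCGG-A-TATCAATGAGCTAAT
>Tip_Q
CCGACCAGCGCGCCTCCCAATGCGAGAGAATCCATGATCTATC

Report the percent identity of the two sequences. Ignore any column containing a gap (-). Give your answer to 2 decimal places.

Excluding the 2 gap columns leaves 41 comparable sites.
The sequences differ at positions 6 (G/C), 9 (G/C), 15 (C/T), 16 (G/C), 17 (T/C), 19 (G/A), 20 (C/A), 21 (A/T), 25 (G/A), 29 (T/A), 33 (A/C), 38 (G/T), 42 (A/T), 43 (T/C).
27 of the 41 comparable sites match, so the percent identity is 27/41 × 100 = 65.85%.

65.85%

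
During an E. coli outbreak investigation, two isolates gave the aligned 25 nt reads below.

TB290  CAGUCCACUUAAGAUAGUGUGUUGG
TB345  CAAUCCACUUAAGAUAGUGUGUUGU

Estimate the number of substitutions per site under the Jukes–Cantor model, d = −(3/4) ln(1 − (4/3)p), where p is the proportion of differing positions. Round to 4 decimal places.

The sequences differ at positions 3 (G/A), 25 (G/U).
p = 2/25 = 0.080000.
d = −0.75 · ln(1 − (4/3)·0.080000) = −0.75 · ln(0.893333) = −0.75 · (-0.112796) = 0.0846.

0.0846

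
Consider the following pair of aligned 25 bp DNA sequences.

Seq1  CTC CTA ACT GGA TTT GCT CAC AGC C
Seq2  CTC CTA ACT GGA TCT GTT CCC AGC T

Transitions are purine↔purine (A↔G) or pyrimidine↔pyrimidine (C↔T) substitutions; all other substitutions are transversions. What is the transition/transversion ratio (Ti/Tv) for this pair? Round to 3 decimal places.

The sequences differ at positions 14 (T/C, transition), 17 (C/T, transition), 20 (A/C, transversion), 25 (C/T, transition).
Of the 4 differences, 3 transitions and 1 transversion, so Ti/Tv = 3/1 = 3.000.

3.000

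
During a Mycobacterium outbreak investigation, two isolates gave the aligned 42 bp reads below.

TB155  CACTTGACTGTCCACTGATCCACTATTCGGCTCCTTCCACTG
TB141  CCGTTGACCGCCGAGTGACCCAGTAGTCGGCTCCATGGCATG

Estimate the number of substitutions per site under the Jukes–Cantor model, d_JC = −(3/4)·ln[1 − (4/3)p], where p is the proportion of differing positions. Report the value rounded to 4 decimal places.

0.4408

Mismatches occur at site 2 (A→C), site 3 (C→G), site 9 (T→C), site 11 (T→C), site 13 (C→G), site 15 (C→G), site 19 (T→C), site 23 (C→G), site 26 (T→G), site 35 (T→A), site 37 (C→G), site 38 (C→G), site 39 (A→C), site 40 (C→A).
p = 14/42 = 0.333333.
d = −0.75 · ln(1 − (4/3)·0.333333) = −0.75 · ln(0.555556) = −0.75 · (-0.587786) = 0.4408.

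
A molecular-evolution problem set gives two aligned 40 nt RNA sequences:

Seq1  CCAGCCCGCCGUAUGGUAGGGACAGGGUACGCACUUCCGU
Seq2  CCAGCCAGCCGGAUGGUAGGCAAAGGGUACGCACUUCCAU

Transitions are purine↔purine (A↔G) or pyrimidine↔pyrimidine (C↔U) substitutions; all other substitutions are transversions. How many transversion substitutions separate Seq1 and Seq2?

4

The sequences differ at positions 7 (C/A, transversion), 12 (U/G, transversion), 21 (G/C, transversion), 23 (C/A, transversion), 39 (G/A, transition).
Of the 5 differences, 1 transition and 4 transversions, so the answer is 4.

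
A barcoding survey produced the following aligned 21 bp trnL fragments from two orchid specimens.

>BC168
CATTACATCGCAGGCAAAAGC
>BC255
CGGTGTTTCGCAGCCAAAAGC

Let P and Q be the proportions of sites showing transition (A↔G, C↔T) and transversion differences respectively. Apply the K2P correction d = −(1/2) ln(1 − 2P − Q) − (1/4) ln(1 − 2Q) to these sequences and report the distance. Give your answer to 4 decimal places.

0.3639

The sequences differ at positions 2 (A/G, transition), 3 (T/G, transversion), 5 (A/G, transition), 6 (C/T, transition), 7 (A/T, transversion), 14 (G/C, transversion).
Of the 6 differences, 3 transitions and 3 transversions over 21 sites: P = 3/21 = 0.142857, Q = 3/21 = 0.142857.
d = −0.5·ln(0.571429) − 0.25·ln(0.714286) = −0.5·(-0.559615) − 0.25·(-0.336472) = 0.3639.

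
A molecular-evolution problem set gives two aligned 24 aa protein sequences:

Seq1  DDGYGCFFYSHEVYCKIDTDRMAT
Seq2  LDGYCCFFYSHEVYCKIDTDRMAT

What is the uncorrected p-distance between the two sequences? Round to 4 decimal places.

Mismatches occur at site 1 (D/L), site 5 (G/C).
There are 2 differences over 24 sites, so p = 2/24 = 0.0833.

0.0833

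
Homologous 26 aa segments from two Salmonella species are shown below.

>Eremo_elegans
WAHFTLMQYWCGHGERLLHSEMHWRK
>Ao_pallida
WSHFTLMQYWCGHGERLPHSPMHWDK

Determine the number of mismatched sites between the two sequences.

4

Differing sites — 2:A/S; 18:L/P; 21:E/P; 25:R/D.
That gives 4 mismatches out of 26 aligned sites, so the Hamming distance is 4.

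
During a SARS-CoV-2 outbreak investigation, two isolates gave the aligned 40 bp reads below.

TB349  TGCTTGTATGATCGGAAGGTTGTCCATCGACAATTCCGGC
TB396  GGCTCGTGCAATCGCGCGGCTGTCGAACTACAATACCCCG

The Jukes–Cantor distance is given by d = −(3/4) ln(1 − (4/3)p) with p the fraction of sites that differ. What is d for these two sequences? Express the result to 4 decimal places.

Differing sites — 1:T/G; 5:T/C; 8:A/G; 9:T/C; 10:G/A; 15:G/C; 16:A/G; 17:A/C; 20:T/C; 25:C/G; 27:T/A; 29:G/T; 35:T/A; 38:G/C; 39:G/C; 40:C/G.
p = 16/40 = 0.400000.
d = −0.75 · ln(1 − (4/3)·0.400000) = −0.75 · ln(0.466667) = −0.75 · (-0.762139) = 0.5716.

0.5716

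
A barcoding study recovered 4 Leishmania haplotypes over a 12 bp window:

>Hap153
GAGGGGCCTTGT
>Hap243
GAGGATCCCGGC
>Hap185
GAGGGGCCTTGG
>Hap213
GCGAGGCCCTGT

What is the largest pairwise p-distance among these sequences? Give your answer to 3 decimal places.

0.500

Pairwise Hamming distances:
  Hap153 vs Hap243: 5
  Hap153 vs Hap185: 1
  Hap153 vs Hap213: 3
  Hap243 vs Hap185: 5
  Hap243 vs Hap213: 6
  Hap185 vs Hap213: 4
The largest is 6 mismatches, between Hap243 and Hap213; p = 6/12 = 0.500.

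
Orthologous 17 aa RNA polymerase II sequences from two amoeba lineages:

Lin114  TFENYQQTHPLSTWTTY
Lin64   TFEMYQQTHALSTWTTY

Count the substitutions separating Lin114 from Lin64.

2

Differing sites — 4:N/M; 10:P/A.
That gives 2 mismatches out of 17 aligned sites, so the Hamming distance is 2.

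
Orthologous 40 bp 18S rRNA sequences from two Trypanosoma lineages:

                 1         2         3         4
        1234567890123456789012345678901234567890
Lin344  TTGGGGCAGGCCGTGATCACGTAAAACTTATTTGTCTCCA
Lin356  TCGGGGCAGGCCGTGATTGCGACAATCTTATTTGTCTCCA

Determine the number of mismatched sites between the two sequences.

6

The sequences differ at positions 2 (T/C), 18 (C/T), 19 (A/G), 22 (T/A), 23 (A/C), 26 (A/T).
That gives 6 mismatches out of 40 aligned sites, so the Hamming distance is 6.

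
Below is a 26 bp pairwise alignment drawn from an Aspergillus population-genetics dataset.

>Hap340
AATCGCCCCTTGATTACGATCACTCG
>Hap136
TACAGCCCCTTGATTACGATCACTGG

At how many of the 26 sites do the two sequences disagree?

4

Differing sites — 1:A/T; 3:T/C; 4:C/A; 25:C/G.
That gives 4 mismatches out of 26 aligned sites, so the Hamming distance is 4.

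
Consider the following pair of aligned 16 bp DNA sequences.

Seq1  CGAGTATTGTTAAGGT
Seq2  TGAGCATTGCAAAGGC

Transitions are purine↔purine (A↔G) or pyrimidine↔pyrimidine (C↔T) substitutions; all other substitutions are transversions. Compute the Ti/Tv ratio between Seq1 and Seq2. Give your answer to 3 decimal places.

4.000

Differing sites — 1:C/T (Ti); 5:T/C (Ti); 10:T/C (Ti); 11:T/A (Tv); 16:T/C (Ti).
Of the 5 differences, 4 transitions and 1 transversion, so Ti/Tv = 4/1 = 4.000.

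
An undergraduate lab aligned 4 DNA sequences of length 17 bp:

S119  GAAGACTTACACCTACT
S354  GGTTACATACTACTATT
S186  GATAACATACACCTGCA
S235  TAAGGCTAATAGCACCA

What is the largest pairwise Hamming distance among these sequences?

14

Pairwise Hamming distances:
  S119 vs S354: 7
  S119 vs S186: 5
  S119 vs S235: 8
  S354 vs S186: 7
  S354 vs S235: 14
  S186 vs S235: 10
The largest is 14, between S354 and S235.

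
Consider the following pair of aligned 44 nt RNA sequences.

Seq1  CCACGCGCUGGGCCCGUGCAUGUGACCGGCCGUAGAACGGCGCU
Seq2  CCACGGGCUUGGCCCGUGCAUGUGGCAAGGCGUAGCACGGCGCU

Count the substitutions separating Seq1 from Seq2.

7

Differing sites — 6:C/G; 10:G/U; 25:A/G; 27:C/A; 28:G/A; 30:C/G; 36:A/C.
That gives 7 mismatches out of 44 aligned sites, so the Hamming distance is 7.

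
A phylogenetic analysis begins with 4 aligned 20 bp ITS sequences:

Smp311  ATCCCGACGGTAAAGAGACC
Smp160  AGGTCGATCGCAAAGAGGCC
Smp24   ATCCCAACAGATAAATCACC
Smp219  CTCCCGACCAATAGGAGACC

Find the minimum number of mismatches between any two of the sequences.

6

Pairwise Hamming distances:
  Smp311 vs Smp160: 7
  Smp311 vs Smp24: 7
  Smp311 vs Smp219: 6
  Smp160 vs Smp24: 12
  Smp160 vs Smp219: 10
  Smp24 vs Smp219: 8
The smallest is 6, between Smp311 and Smp219.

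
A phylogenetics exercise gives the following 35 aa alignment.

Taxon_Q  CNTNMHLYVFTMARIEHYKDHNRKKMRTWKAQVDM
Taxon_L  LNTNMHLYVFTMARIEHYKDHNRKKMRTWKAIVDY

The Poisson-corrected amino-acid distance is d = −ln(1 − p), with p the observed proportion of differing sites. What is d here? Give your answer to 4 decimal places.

0.0896

The sequences differ at positions 1 (C/L), 32 (Q/I), 35 (M/Y).
p = 3/35 = 0.085714.
d = −ln(1 − 0.085714) = −ln(0.914286) = 0.0896.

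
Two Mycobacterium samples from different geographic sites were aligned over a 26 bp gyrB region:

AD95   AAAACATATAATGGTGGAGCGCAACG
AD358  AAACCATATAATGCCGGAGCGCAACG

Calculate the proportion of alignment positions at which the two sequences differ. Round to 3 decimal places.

Differing sites — 4:A/C; 14:G/C; 15:T/C.
There are 3 differences over 26 sites, so p = 3/26 = 0.115.

0.115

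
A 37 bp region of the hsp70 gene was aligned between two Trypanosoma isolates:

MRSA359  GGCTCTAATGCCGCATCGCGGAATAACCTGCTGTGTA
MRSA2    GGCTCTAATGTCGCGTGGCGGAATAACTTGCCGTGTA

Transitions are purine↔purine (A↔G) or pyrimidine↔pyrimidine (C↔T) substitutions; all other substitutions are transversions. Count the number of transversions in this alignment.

Differing sites — 11:C/T (Ti); 15:A/G (Ti); 17:C/G (Tv); 28:C/T (Ti); 32:T/C (Ti).
Of the 5 differences, 4 transitions and 1 transversion, so the answer is 1.

1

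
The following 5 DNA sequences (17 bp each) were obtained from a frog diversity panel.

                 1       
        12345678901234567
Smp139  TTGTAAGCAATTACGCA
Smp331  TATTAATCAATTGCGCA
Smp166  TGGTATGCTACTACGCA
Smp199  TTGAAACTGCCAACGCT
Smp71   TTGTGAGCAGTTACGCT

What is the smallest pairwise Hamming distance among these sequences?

3

Pairwise Hamming distances:
  Smp139 vs Smp331: 4
  Smp139 vs Smp166: 4
  Smp139 vs Smp199: 8
  Smp139 vs Smp71: 3
  Smp331 vs Smp166: 7
  Smp331 vs Smp199: 11
  Smp331 vs Smp71: 7
  Smp166 vs Smp199: 9
  Smp166 vs Smp71: 7
  Smp199 vs Smp71: 8
The smallest is 3, between Smp139 and Smp71.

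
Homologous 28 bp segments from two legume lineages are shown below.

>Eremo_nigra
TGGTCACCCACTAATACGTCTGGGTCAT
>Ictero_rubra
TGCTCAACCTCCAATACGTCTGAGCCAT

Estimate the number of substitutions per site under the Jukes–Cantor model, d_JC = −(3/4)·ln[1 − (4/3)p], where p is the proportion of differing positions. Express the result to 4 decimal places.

The sequences differ at positions 3 (G/C), 7 (C/A), 10 (A/T), 12 (T/C), 23 (G/A), 25 (T/C).
p = 6/28 = 0.214286.
d = −0.75 · ln(1 − (4/3)·0.214286) = −0.75 · ln(0.714285) = −0.75 · (-0.336473) = 0.2524.

0.2524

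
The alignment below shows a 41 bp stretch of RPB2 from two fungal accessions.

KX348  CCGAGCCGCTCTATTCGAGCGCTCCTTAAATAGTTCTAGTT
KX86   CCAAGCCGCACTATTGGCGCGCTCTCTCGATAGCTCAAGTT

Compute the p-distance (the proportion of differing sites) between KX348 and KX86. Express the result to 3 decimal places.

0.244

The sequences differ at positions 3 (G/A), 10 (T/A), 16 (C/G), 18 (A/C), 25 (C/T), 26 (T/C), 28 (A/C), 29 (A/G), 34 (T/C), 37 (T/A).
There are 10 differences over 41 sites, so p = 10/41 = 0.244.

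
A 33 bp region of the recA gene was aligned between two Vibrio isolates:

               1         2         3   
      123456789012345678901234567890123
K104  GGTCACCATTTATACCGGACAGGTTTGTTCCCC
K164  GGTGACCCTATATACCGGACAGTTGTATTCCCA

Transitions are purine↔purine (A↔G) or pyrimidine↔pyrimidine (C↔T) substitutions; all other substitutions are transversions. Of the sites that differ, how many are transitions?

1

The sequences differ at positions 4 (C/G, transversion), 8 (A/C, transversion), 10 (T/A, transversion), 23 (G/T, transversion), 25 (T/G, transversion), 27 (G/A, transition), 33 (C/A, transversion).
Of the 7 differences, 1 transition and 6 transversions, so the answer is 1.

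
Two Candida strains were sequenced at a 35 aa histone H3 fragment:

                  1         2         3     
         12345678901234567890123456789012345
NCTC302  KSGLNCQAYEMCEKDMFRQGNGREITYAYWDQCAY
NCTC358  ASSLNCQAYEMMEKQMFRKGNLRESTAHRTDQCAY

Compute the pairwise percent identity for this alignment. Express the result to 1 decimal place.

68.6%

Differing sites — 1:K/A; 3:G/S; 12:C/M; 15:D/Q; 19:Q/K; 22:G/L; 25:I/S; 27:Y/A; 28:A/H; 29:Y/R; 30:W/T.
24 of the 35 sites match, so the percent identity is 24/35 × 100 = 68.6%.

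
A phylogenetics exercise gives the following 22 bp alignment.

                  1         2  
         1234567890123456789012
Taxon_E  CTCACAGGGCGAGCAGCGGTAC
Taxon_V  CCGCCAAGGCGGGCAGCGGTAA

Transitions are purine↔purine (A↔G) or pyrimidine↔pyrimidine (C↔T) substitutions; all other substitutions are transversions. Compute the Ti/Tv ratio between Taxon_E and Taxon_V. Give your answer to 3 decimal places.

1.000

Differing sites — 2:T/C (Ti); 3:C/G (Tv); 4:A/C (Tv); 7:G/A (Ti); 12:A/G (Ti); 22:C/A (Tv).
Of the 6 differences, 3 transitions and 3 transversions, so Ti/Tv = 3/3 = 1.000.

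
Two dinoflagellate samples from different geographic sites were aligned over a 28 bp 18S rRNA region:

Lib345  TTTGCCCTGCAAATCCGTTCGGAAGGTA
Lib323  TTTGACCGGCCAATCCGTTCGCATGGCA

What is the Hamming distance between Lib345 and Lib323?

Differing sites — 5:C/A; 8:T/G; 11:A/C; 22:G/C; 24:A/T; 27:T/C.
That gives 6 mismatches out of 28 aligned sites, so the Hamming distance is 6.

6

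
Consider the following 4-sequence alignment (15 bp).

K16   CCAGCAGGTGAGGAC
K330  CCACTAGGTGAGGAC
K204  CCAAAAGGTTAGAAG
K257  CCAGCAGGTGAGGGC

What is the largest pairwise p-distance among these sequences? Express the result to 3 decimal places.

Pairwise Hamming distances:
  K16 vs K330: 2
  K16 vs K204: 5
  K16 vs K257: 1
  K330 vs K204: 5
  K330 vs K257: 3
  K204 vs K257: 6
The largest is 6 mismatches, between K204 and K257; p = 6/15 = 0.400.

0.400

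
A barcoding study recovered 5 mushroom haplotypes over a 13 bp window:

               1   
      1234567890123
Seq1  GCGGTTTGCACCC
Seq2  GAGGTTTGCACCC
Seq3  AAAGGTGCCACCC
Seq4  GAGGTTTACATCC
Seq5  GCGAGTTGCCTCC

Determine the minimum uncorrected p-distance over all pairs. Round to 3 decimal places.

0.077

Pairwise Hamming distances:
  Seq1 vs Seq2: 1
  Seq1 vs Seq3: 6
  Seq1 vs Seq4: 3
  Seq1 vs Seq5: 4
  Seq2 vs Seq3: 5
  Seq2 vs Seq4: 2
  Seq2 vs Seq5: 5
  Seq3 vs Seq4: 6
  Seq3 vs Seq5: 8
  Seq4 vs Seq5: 5
The smallest is 1 mismatch, between Seq1 and Seq2; p = 1/13 = 0.077.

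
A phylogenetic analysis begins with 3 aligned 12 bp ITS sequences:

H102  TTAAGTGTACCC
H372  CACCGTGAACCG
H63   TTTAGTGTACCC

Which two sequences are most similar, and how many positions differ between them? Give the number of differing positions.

1

Pairwise Hamming distances:
  H102 vs H372: 6
  H102 vs H63: 1
  H372 vs H63: 6
The smallest is 1, between H102 and H63.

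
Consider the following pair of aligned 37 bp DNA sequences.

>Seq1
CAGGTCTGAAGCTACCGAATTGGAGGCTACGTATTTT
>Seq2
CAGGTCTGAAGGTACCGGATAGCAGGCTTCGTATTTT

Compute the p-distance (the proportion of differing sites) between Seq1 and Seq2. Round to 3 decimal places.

0.135

Differing sites — 12:C/G; 18:A/G; 21:T/A; 23:G/C; 29:A/T.
There are 5 differences over 37 sites, so p = 5/37 = 0.135.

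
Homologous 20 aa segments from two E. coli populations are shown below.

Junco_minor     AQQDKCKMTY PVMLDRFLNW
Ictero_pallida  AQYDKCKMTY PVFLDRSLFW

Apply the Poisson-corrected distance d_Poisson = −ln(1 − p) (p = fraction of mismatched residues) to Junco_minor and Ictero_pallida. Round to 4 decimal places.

0.2231

Mismatches occur at site 3 (Q→Y), site 13 (M→F), site 17 (F→S), site 19 (N→F).
p = 4/20 = 0.200000.
d = −ln(1 − 0.200000) = −ln(0.800000) = 0.2231.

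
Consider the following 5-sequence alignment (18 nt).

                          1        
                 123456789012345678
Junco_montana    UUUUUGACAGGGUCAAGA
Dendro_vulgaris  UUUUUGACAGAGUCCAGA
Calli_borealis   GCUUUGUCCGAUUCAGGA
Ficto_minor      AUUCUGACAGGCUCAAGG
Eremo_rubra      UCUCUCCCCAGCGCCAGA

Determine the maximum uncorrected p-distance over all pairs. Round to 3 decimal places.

Pairwise Hamming distances:
  Junco_montana vs Dendro_vulgaris: 2
  Junco_montana vs Calli_borealis: 7
  Junco_montana vs Ficto_minor: 4
  Junco_montana vs Eremo_rubra: 9
  Dendro_vulgaris vs Calli_borealis: 7
  Dendro_vulgaris vs Ficto_minor: 6
  Dendro_vulgaris vs Eremo_rubra: 9
  Calli_borealis vs Ficto_minor: 9
  Calli_borealis vs Eremo_rubra: 10
  Ficto_minor vs Eremo_rubra: 9
The largest is 10 mismatches, between Calli_borealis and Eremo_rubra; p = 10/18 = 0.556.

0.556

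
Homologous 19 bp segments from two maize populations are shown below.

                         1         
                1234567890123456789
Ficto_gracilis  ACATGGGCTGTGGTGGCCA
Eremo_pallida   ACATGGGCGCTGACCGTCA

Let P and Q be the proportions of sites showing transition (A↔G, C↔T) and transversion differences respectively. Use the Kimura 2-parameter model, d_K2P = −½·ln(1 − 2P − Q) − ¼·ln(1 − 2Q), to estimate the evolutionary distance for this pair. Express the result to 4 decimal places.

Mismatches occur at site 9 (T→G, transversion), site 10 (G→C, transversion), site 13 (G→A, transition), site 14 (T→C, transition), site 15 (G→C, transversion), site 17 (C→T, transition).
Of the 6 differences, 3 transitions and 3 transversions over 19 sites: P = 3/19 = 0.157895, Q = 3/19 = 0.157895.
d = −0.5·ln(0.526315) − 0.25·ln(0.684210) = −0.5·(-0.641855) − 0.25·(-0.379490) = 0.4158.

0.4158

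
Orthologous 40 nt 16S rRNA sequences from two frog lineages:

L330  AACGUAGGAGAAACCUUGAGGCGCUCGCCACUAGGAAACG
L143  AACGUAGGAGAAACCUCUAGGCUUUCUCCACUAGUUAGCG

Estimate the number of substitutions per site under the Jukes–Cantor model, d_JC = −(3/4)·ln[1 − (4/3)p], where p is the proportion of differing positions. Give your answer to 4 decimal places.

The sequences differ at positions 17 (U/C), 18 (G/U), 23 (G/U), 24 (C/U), 27 (G/U), 35 (G/U), 36 (A/U), 38 (A/G).
p = 8/40 = 0.200000.
d = −0.75 · ln(1 − (4/3)·0.200000) = −0.75 · ln(0.733333) = −0.75 · (-0.310155) = 0.2326.

0.2326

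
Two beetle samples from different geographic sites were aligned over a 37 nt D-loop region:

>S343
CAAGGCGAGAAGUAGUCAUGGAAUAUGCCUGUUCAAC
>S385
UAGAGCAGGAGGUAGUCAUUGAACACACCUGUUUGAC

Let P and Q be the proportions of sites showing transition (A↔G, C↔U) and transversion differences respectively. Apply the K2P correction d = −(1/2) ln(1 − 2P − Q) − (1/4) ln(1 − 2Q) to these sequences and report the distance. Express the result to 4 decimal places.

The sequences differ at positions 1 (C/U, transition), 3 (A/G, transition), 4 (G/A, transition), 7 (G/A, transition), 8 (A/G, transition), 11 (A/G, transition), 20 (G/U, transversion), 24 (U/C, transition), 26 (U/C, transition), 27 (G/A, transition), 34 (C/U, transition), 35 (A/G, transition).
Of the 12 differences, 11 transitions and 1 transversion over 37 sites: P = 11/37 = 0.297297, Q = 1/37 = 0.027027.
d = −0.5·ln(0.378379) − 0.25·ln(0.945946) = −0.5·(-0.971859) − 0.25·(-0.055570) = 0.4998.

0.4998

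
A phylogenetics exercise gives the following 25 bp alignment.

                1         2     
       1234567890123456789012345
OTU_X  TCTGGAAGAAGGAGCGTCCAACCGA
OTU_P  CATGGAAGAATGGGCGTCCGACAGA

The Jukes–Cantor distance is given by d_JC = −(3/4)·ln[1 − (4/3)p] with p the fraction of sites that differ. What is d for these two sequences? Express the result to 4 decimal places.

0.2892

Mismatches occur at site 1 (T↔C), site 2 (C↔A), site 11 (G↔T), site 13 (A↔G), site 20 (A↔G), site 23 (C↔A).
p = 6/25 = 0.240000.
d = −0.75 · ln(1 − (4/3)·0.240000) = −0.75 · ln(0.680000) = −0.75 · (-0.385662) = 0.2892.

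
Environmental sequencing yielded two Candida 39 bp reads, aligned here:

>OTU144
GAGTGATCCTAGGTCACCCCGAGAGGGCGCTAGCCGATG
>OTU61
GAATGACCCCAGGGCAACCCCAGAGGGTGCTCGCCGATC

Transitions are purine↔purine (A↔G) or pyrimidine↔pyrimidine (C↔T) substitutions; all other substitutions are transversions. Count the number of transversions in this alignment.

Differing sites — 3:G/A (Ti); 7:T/C (Ti); 10:T/C (Ti); 14:T/G (Tv); 17:C/A (Tv); 21:G/C (Tv); 28:C/T (Ti); 32:A/C (Tv); 39:G/C (Tv).
Of the 9 differences, 4 transitions and 5 transversions, so the answer is 5.

5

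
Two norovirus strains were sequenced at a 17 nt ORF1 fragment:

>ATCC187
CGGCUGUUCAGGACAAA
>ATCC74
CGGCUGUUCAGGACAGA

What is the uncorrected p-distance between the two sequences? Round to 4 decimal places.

Differing sites — 16:A/G.
There are 1 differences over 17 sites, so p = 1/17 = 0.0588.

0.0588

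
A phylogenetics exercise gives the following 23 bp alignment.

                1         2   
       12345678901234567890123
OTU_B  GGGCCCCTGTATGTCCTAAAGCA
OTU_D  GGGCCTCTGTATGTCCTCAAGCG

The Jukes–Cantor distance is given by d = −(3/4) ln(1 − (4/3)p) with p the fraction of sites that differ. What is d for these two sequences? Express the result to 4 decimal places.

Differing sites — 6:C/T; 18:A/C; 23:A/G.
p = 3/23 = 0.130435.
d = −0.75 · ln(1 − (4/3)·0.130435) = −0.75 · ln(0.826087) = −0.75 · (-0.191055) = 0.1433.

0.1433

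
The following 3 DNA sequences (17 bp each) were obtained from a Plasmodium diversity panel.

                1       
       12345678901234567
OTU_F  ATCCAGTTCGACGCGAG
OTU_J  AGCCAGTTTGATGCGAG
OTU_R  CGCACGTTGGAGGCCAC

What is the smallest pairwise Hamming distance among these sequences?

3

Pairwise Hamming distances:
  OTU_F vs OTU_J: 3
  OTU_F vs OTU_R: 8
  OTU_J vs OTU_R: 7
The smallest is 3, between OTU_F and OTU_J.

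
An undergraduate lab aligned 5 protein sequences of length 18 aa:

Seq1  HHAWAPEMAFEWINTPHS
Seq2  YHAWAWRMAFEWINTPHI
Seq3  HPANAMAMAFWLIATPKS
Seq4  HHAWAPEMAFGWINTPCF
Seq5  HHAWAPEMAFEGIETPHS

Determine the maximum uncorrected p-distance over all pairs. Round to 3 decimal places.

Pairwise Hamming distances:
  Seq1 vs Seq2: 4
  Seq1 vs Seq3: 8
  Seq1 vs Seq4: 3
  Seq1 vs Seq5: 2
  Seq2 vs Seq3: 10
  Seq2 vs Seq4: 6
  Seq2 vs Seq5: 6
  Seq3 vs Seq4: 9
  Seq3 vs Seq5: 8
  Seq4 vs Seq5: 5
The largest is 10 mismatches, between Seq2 and Seq3; p = 10/18 = 0.556.

0.556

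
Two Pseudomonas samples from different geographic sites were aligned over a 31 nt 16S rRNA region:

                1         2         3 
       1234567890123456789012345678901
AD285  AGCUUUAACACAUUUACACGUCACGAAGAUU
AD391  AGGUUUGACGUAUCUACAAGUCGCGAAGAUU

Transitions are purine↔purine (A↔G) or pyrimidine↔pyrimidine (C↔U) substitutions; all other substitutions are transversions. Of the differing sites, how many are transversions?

2

Differing sites — 3:C/G (Tv); 7:A/G (Ti); 10:A/G (Ti); 11:C/U (Ti); 14:U/C (Ti); 19:C/A (Tv); 23:A/G (Ti).
Of the 7 differences, 5 transitions and 2 transversions, so the answer is 2.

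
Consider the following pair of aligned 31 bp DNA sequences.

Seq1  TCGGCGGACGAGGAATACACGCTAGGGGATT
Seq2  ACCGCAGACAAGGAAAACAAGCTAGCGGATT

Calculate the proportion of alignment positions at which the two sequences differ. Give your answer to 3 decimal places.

0.226

The sequences differ at positions 1 (T/A), 3 (G/C), 6 (G/A), 10 (G/A), 16 (T/A), 20 (C/A), 26 (G/C).
There are 7 differences over 31 sites, so p = 7/31 = 0.226.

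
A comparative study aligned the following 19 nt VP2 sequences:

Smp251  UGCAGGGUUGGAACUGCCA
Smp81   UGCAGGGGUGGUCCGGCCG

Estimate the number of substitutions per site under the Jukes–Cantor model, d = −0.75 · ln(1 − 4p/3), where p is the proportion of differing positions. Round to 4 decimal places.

0.3241

Mismatches occur at site 8 (U↔G), site 12 (A↔U), site 13 (A↔C), site 15 (U↔G), site 19 (A↔G).
p = 5/19 = 0.263158.
d = −0.75 · ln(1 − (4/3)·0.263158) = −0.75 · ln(0.649123) = −0.75 · (-0.432133) = 0.3241.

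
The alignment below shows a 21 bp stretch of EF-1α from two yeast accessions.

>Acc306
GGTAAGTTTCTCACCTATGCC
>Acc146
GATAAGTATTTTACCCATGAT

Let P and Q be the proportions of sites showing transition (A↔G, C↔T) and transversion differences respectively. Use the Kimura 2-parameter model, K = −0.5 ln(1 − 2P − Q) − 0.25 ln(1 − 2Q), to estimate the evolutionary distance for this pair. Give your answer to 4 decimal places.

Differing sites — 2:G/A (Ti); 8:T/A (Tv); 10:C/T (Ti); 12:C/T (Ti); 16:T/C (Ti); 20:C/A (Tv); 21:C/T (Ti).
Of the 7 differences, 5 transitions and 2 transversions over 21 sites: P = 5/21 = 0.238095, Q = 2/21 = 0.095238.
d = −0.5·ln(0.428572) − 0.25·ln(0.809524) = −0.5·(-0.847297) − 0.25·(-0.211309) = 0.4765.

0.4765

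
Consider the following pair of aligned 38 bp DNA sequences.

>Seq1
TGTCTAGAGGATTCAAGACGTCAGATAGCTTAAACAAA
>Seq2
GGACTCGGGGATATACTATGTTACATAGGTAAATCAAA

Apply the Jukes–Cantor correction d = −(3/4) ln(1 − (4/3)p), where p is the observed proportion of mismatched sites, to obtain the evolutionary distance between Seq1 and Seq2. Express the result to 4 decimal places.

0.5068

The sequences differ at positions 1 (T/G), 3 (T/A), 6 (A/C), 8 (A/G), 13 (T/A), 14 (C/T), 16 (A/C), 17 (G/T), 19 (C/T), 22 (C/T), 24 (G/C), 29 (C/G), 31 (T/A), 34 (A/T).
p = 14/38 = 0.368421.
d = −0.75 · ln(1 − (4/3)·0.368421) = −0.75 · ln(0.508772) = −0.75 · (-0.675755) = 0.5068.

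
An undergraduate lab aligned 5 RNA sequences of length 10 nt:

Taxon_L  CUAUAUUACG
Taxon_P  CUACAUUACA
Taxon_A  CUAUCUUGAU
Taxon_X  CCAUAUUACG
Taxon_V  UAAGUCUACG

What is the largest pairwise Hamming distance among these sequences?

Pairwise Hamming distances:
  Taxon_L vs Taxon_P: 2
  Taxon_L vs Taxon_A: 4
  Taxon_L vs Taxon_X: 1
  Taxon_L vs Taxon_V: 5
  Taxon_P vs Taxon_A: 5
  Taxon_P vs Taxon_X: 3
  Taxon_P vs Taxon_V: 6
  Taxon_A vs Taxon_X: 5
  Taxon_A vs Taxon_V: 8
  Taxon_X vs Taxon_V: 5
The largest is 8, between Taxon_A and Taxon_V.

8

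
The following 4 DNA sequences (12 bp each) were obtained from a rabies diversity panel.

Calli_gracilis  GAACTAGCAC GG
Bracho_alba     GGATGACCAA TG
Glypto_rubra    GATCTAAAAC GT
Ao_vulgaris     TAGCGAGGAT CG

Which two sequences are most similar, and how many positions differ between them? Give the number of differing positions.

4

Pairwise Hamming distances:
  Calli_gracilis vs Bracho_alba: 6
  Calli_gracilis vs Glypto_rubra: 4
  Calli_gracilis vs Ao_vulgaris: 6
  Bracho_alba vs Glypto_rubra: 9
  Bracho_alba vs Ao_vulgaris: 8
  Glypto_rubra vs Ao_vulgaris: 8
The smallest is 4, between Calli_gracilis and Glypto_rubra.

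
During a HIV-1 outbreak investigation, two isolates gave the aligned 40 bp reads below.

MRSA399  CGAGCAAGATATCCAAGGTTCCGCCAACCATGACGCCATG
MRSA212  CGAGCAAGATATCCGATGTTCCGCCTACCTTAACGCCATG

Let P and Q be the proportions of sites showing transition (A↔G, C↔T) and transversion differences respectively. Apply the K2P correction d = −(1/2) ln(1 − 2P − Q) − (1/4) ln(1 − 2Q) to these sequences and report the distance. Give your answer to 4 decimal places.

0.1368

Mismatches occur at site 15 (A↔G, transition), site 17 (G↔T, transversion), site 26 (A↔T, transversion), site 30 (A↔T, transversion), site 32 (G↔A, transition).
Of the 5 differences, 2 transitions and 3 transversions over 40 sites: P = 2/40 = 0.050000, Q = 3/40 = 0.075000.
d = −0.5·ln(0.825000) − 0.25·ln(0.850000) = −0.5·(-0.192372) − 0.25·(-0.162519) = 0.1368.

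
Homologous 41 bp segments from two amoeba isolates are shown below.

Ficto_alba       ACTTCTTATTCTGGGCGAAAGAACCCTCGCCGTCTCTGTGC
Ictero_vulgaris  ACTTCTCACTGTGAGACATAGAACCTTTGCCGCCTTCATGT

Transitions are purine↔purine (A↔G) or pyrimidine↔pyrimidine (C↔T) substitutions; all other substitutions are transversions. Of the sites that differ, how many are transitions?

The sequences differ at positions 7 (T/C, transition), 9 (T/C, transition), 11 (C/G, transversion), 14 (G/A, transition), 16 (C/A, transversion), 17 (G/C, transversion), 19 (A/T, transversion), 26 (C/T, transition), 28 (C/T, transition), 33 (T/C, transition), 36 (C/T, transition), 37 (T/C, transition), 38 (G/A, transition), 41 (C/T, transition).
Of the 14 differences, 10 transitions and 4 transversions, so the answer is 10.

10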